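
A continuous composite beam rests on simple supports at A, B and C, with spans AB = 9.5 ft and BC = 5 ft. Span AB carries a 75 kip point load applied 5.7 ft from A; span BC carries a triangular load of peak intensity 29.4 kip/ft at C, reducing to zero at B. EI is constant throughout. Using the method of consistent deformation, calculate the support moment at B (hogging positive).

Release continuity at B by inserting a hinge; the redundant is the internal moment M_B. The primary structure is two simply-supported spans AB and BC.
Discontinuity in slope at B on the released structure — sum the simple-span end rotations:
  span AB: point load 75 at a = 5.7: Pab(L + a)/(6LEI) = 433.2/EI
  span BC: triangular load, peak 29.4: 7w₀L³/(360EI) = 71.46/EI
  relative rotation θ_0 = (433.2 + 71.46)/EI = 504.7/EI
A unit hogging moment at B produces rotation L₁/(3EI) + L₂/(3EI) = 4.833/EI.
Slope continuity at B: θ_0 = M_B·4.833/EI, so M_B = 504.7/4.833 = 104.4 kip·ft (hogging).

M_B = 104.4 kip·ft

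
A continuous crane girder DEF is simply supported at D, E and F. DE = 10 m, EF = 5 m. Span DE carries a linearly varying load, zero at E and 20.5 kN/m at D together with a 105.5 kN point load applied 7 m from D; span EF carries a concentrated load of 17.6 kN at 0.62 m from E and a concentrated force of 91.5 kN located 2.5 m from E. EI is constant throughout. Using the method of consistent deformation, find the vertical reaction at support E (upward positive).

R_E = 240.2 kN

Take M_E as the redundant. Released structure: two simple spans DE and EF with a hinge at E.
Discontinuity in slope at E on the released structure — sum the simple-span end rotations:
  span DE: triangular load, peak 20.5: 7w₀L³/(360EI) = 398.6/EI
  span DE: point load 105.5 at a = 7: Pab(L + a)/(6LEI) = 627.7/EI
  span EF: point load 17.6 at a = 0.62: Pab(L + b)/(6LEI) = 14.94/EI
  span EF: point load 91.5 at a = 2.5: Pab(L + b)/(6LEI) = 143/EI
  relative rotation θ_0 = (1026 + 157.9)/EI = 1184/EI
A unit hogging moment at E produces rotation L₁/(3EI) + L₂/(3EI) = 5/EI.
Compatibility: M_E·(L₁+L₂)/(3EI) = θ_0, giving M_E = 236.8 kN·m (hogging).
Span DE, ΣM about D with M_E applied at E: R_E^{DE}·10 = 1080 + 236.8, so R_E^{DE} = 131.7 kN and R_D = 208 − 131.7 = 76.3 kN.
Span EF, ΣM about F: R_E^{EF}·5 = 305.8 + 236.8, so R_E^{EF} = 108.5 kN and R_F = 109.1 − 108.5 = 0.5625 kN.
R_E = 131.7 + 108.5 = 240.2 kN.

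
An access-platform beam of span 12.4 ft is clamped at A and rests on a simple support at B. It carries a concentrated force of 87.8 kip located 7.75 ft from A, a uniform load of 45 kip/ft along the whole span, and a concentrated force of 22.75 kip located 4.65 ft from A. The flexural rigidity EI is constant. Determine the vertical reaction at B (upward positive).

R_B = 254.2 kip

Release the roller at B. Primary structure: cantilever fixed at A.
Deflection at B on the released cantilever, summing each load's contribution:
  point load 87.8 at a = 7.75: Pa²(3L − a)/(6EI) = 25884/EI
  UDL 45: wL⁴/(8EI) = 132987/EI
  point load 22.75 at a = 4.65: Pa²(3L − a)/(6EI) = 2669/EI
  δ_0 = 161540/EI
Tip deflection under a unit load at B: L³/(3EI) = 635.5/EI.
The prop prevents deflection at B: R_B = δ_0/δ_{BB} = 161540/635.5 = 254.2 kip.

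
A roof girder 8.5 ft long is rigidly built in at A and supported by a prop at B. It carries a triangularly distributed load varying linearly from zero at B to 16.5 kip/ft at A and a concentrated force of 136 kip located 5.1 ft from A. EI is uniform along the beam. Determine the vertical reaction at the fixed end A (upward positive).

R_A = 133.3 kip

Release the roller at B. Primary structure: cantilever fixed at A.
Primary-structure tip deflection at B by superposition:
  triangular load, peak 16.5 at the fixed end: w₀L⁴/(30EI) = 2871/EI
  point load 136 at a = 5.1: Pa²(3L − a)/(6EI) = 12027/EI
  δ_0 = 14898/EI
Flexibility coefficient — unit upward force at B: δ_{BB} = L³/(3EI) = 204.7/EI.
The prop prevents deflection at B: R_B = δ_0/δ_{BB} = 14898/204.7 = 72.78 kip.
Vertical equilibrium: R_A = ΣP − R_B = 206.1 − 72.78 = 133.3 kip.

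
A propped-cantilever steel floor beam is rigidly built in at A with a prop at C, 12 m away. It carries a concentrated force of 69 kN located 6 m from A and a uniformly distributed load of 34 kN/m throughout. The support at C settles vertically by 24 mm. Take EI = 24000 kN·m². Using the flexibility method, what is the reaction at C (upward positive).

Remove the prop at C; the released (primary) structure is a cantilever built in at A.
Free-end deflection of the primary structure under the applied loading (downward +):
  point load 69 at a = 6: Pa²(3L − a)/(6EI) = 12420/EI
  UDL 34: wL⁴/(8EI) = 88128/EI
  δ_0 = 100548/EI
Flexibility coefficient — unit upward force at C: δ_{CC} = L³/(3EI) = 576/EI.
With EI = 24000 kN·m²: δ_0 = 4.1895 m and δ_{CC} = 0.024 m/kN.
Compatibility — the beam at C must follow the support down by 0.024 m: δ_0 − R_C·δ_{CC} = 0.024, so R_C = (4.1895 − 0.024)/0.024 = 173.6 kN.

R_C = 173.6 kN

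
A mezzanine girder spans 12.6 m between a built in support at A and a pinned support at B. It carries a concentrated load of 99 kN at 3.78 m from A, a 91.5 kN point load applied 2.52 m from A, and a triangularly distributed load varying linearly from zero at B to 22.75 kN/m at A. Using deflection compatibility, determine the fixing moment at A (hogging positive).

M_A = 629.5 kN·m

Release the roller at B. Primary structure: cantilever fixed at A.
Primary-structure tip deflection at B by superposition:
  point load 99 at a = 3.78: Pa²(3L − a)/(6EI) = 8021/EI
  point load 91.5 at a = 2.52: Pa²(3L − a)/(6EI) = 3417/EI
  triangular load, peak 22.75 at the fixed end: w₀L⁴/(30EI) = 19114/EI
  δ_0 = 30551/EI
Tip deflection under a unit load at B: L³/(3EI) = 666.8/EI.
The prop prevents deflection at B: R_B = δ_0/δ_{BB} = 30551/666.8 = 45.82 kN.
Moment equilibrium about A: M_A = Σ(load moments about A) − R_B·L = 1207 − 45.82×12.6 = 629.5 kN·m.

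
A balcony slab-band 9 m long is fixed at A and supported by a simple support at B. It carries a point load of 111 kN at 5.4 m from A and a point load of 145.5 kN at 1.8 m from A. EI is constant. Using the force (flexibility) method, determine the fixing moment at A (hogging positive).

M_A = 356.4 kN·m

Remove the prop at B; the released (primary) structure is a cantilever built in at A.
Downward deflection at the released point B due to the loads:
  point load 111 at a = 5.4: Pa²(3L − a)/(6EI) = 11652/EI
  point load 145.5 at a = 1.8: Pa²(3L − a)/(6EI) = 1980/EI
  δ_0 = 13632/EI
Flexibility coefficient — unit upward force at B: δ_{BB} = L³/(3EI) = 243/EI.
Compatibility at B: δ_0 − R_B·δ_{BB} = 0, so R_B = 13632/243 = 56.1 kN.
Moment equilibrium about A: M_A = Σ(load moments about A) − R_B·L = 861.3 − 56.1×9 = 356.4 kN·m.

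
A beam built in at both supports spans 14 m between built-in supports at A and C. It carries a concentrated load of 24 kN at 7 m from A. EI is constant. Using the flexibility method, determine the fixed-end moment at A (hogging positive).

M_A = 42 kN·m

Release both end moments; the primary structure is a simply-supported span AC with redundants M_A and M_C.
Simple-span end rotations at A and C under the given loads:
  at A: point load 24 at a = 7: Pab(L + b)/(6LEI) = 294/EI
  at C: point load 24 at a = 7: Pab(L + a)/(6LEI) = 294/EI
  θ_A0 = 294/EI,  θ_C0 = 294/EI
Flexibility coefficients: a unit moment at one end gives L/(3EI) there and L/(6EI) at the far end, so f₁₁ = f₂₂ = 4.667/EI and f₁₂ = f₂₁ = 2.333/EI.
Compatibility — zero rotation at each built-in end:
  4.667 M_A + 2.333 M_C = 294
  2.333 M_A + 4.667 M_C = 294
Solving the pair gives M_A = 42 kN·m and M_C = 42 kN·m (hogging).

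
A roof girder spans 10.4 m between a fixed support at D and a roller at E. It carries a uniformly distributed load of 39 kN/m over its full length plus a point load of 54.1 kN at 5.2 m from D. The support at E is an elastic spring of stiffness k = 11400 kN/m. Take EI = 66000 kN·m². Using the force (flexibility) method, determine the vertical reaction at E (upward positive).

Choose R_E as the redundant. The primary structure is the cantilever fixed at D.
Deflection at E on the released cantilever, summing each load's contribution:
  UDL 39: wL⁴/(8EI) = 57031/EI
  point load 54.1 at a = 5.2: Pa²(3L − a)/(6EI) = 6339/EI
  δ_0 = 63370/EI
Flexibility coefficient — unit upward force at E: δ_{EE} = L³/(3EI) = 375/EI.
With EI = 66000 kN·m²: δ_0 = 0.96015 m and δ_{EE} = 0.005681 m/kN.
Compatibility — the spring shortens by R_E/k under the reaction it provides: δ_0 − R_E·δ_{EE} = R_E/k. With 1/k = 0.000088 m/kN, R_E = δ_0 / (δ_{EE} + 1/k) = 0.96015 / (0.005681 + 0.000088) = 166.4 kN.

R_E = 166.4 kN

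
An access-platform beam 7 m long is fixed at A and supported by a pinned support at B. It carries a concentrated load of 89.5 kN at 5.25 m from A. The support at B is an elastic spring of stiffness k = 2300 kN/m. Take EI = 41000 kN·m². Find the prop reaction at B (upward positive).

R_B = 49 kN

Remove the prop at B; the released (primary) structure is a cantilever built in at A.
Primary-structure tip deflection at B by superposition:
  point load 89.5 at a = 5.25: Pa²(3L − a)/(6EI) = 6475/EI
Flexibility coefficient — unit upward force at B: δ_{BB} = L³/(3EI) = 114.3/EI.
With EI = 41000 kN·m²: δ_0 = 0.15794 m and δ_{BB} = 0.002789 m/kN.
Compatibility — the spring shortens by R_B/k under the reaction it provides: δ_0 − R_B·δ_{BB} = R_B/k. With 1/k = 0.000435 m/kN, R_B = δ_0 / (δ_{BB} + 1/k) = 0.15794 / (0.002789 + 0.000435) = 49 kN.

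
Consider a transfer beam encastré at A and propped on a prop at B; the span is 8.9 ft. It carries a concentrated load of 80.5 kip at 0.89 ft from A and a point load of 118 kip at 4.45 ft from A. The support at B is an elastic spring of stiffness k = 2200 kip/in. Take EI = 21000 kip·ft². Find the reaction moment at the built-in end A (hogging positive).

M_A = 259.3 kip·ft

Release the roller at B. Primary structure: cantilever fixed at A.
Primary-structure tip deflection at B by superposition:
  point load 80.5 at a = 0.89: Pa²(3L − a)/(6EI) = 274.3/EI
  point load 118 at a = 4.45: Pa²(3L − a)/(6EI) = 8665/EI
  δ_0 = 8940/EI
Flexibility coefficient — unit upward force at B: δ_{BB} = L³/(3EI) = 235/EI.
With EI = 21000 kip·ft²: δ_0 = 0.42569 ft and δ_{BB} = 0.01119 ft/kip.
Compatibility — the spring shortens by R_B/k under the reaction it provides: δ_0 − R_B·δ_{BB} = R_B/k. With 1/k = 1/(2200×12) ft/kip = 0.000038 ft/kip, R_B = δ_0 / (δ_{BB} + 1/k) = 0.42569 / (0.01119 + 0.000038) = 37.91 kip.
Moment equilibrium about A: M_A = Σ(load moments about A) − R_B·L = 596.7 − 37.91×8.9 = 259.3 kip·ft.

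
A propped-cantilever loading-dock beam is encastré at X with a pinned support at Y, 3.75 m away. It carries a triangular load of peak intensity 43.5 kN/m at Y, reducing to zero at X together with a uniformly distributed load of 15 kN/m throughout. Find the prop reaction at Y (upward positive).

Choose R_Y as the redundant. The primary structure is the cantilever fixed at X.
Free-end deflection of the primary structure under the applied loading (downward +):
  triangular load, peak 43.5 at the free end: 11w₀L⁴/(120EI) = 788.5/EI
  UDL 15: wL⁴/(8EI) = 370.8/EI
  δ_0 = 1159/EI
Tip deflection under a unit load at Y: L³/(3EI) = 17.58/EI.
Compatibility at Y: δ_0 − R_Y·δ_{YY} = 0, so R_Y = 1159/17.58 = 65.95 kN.

R_Y = 65.95 kN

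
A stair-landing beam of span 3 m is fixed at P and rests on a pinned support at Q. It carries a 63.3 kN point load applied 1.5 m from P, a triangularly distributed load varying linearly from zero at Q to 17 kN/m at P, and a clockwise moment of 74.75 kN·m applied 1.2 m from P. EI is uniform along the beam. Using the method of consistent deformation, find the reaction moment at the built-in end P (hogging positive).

M_P = 48.8 kN·m

Remove the prop at Q; the released (primary) structure is a cantilever built in at P.
Deflection at Q on the released cantilever, summing each load's contribution:
  point load 63.3 at a = 1.5: Pa²(3L − a)/(6EI) = 178/EI
  triangular load, peak 17 at the fixed end: w₀L⁴/(30EI) = 45.9/EI
  clockwise couple 74.75 at a = 1.2: M₀a(2L − a)/(2EI) = 215.3/EI
  δ_0 = 439.2/EI
Tip deflection under a unit load at Q: L³/(3EI) = 9/EI.
Compatibility at Q: δ_0 − R_Q·δ_{QQ} = 0, so R_Q = 439.2/9 = 48.8 kN.
Moment equilibrium about P: M_P = Σ(load moments about P) − R_Q·L = 195.2 − 48.8×3 = 48.8 kN·m.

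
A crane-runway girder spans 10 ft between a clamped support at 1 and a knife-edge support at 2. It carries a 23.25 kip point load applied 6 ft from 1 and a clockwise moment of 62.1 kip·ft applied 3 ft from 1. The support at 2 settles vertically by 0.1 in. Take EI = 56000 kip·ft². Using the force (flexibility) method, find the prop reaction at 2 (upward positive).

R_2 = 13.39 kip

Remove the prop at 2; the released (primary) structure is a cantilever built in at 1.
Deflection at 2 on the released cantilever, summing each load's contribution:
  point load 23.25 at a = 6: Pa²(3L − a)/(6EI) = 3348/EI
  clockwise couple 62.1 at a = 3: M₀a(2L − a)/(2EI) = 1584/EI
  δ_0 = 4932/EI
Flexibility coefficient — unit upward force at 2: δ_{22} = L³/(3EI) = 333.3/EI.
With EI = 56000 kip·ft²: δ_0 = 0.088063 ft and δ_{22} = 0.005952 ft/kip.
Compatibility — the beam at 2 must follow the support down by 0.008333 ft: δ_0 − R_2·δ_{22} = 0.008333, so R_2 = (0.088063 − 0.008333)/0.005952 = 13.39 kip.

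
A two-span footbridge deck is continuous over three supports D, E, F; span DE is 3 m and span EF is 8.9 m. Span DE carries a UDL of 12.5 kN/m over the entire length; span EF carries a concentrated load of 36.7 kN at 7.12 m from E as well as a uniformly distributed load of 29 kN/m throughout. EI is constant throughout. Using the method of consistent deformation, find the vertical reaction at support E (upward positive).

Release continuity at E by inserting a hinge; the redundant is the internal moment M_E. The primary structure is two simply-supported spans DE and EF.
Discontinuity in slope at E on the released structure — sum the simple-span end rotations:
  span DE: UDL 12.5: wL³/(24EI) = 14.06/EI
  span EF: point load 36.7 at a = 7.12: Pab(L + b)/(6LEI) = 93.02/EI
  span EF: UDL 29: wL³/(24EI) = 851.8/EI
  relative rotation θ_0 = (14.06 + 944.9)/EI = 958.9/EI
A unit hogging moment at E produces rotation L₁/(3EI) + L₂/(3EI) = 3.967/EI.
Compatibility: M_E·(L₁+L₂)/(3EI) = θ_0, giving M_E = 241.7 kN·m (hogging).
Span DE, ΣM about D with M_E applied at E: R_E^{DE}·3 = 56.25 + 241.7, so R_E^{DE} = 99.33 kN and R_D = 37.5 − 99.33 = -61.83 kN.
Span EF, ΣM about F: R_E^{EF}·8.9 = 1214 + 241.7, so R_E^{EF} = 163.6 kN and R_F = 294.8 − 163.6 = 131.2 kN.
R_E = 99.33 + 163.6 = 262.9 kN.

R_E = 262.9 kN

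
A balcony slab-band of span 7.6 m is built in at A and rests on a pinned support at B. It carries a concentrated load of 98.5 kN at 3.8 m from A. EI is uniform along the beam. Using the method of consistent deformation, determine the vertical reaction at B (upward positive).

Remove the prop at B; the released (primary) structure is a cantilever built in at A.
Free-end deflection of the primary structure under the applied loading (downward +):
  point load 98.5 at a = 3.8: Pa²(3L − a)/(6EI) = 4504/EI
Tip deflection under a unit load at B: L³/(3EI) = 146.3/EI.
The prop prevents deflection at B: R_B = δ_0/δ_{BB} = 4504/146.3 = 30.78 kN.

R_B = 30.78 kN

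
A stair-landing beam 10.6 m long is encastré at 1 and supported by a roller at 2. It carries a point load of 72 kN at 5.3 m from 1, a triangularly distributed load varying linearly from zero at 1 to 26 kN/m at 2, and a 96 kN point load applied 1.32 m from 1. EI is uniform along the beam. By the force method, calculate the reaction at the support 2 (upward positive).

R_2 = 100.4 kN

Remove the prop at 2; the released (primary) structure is a cantilever built in at 1.
Primary-structure tip deflection at 2 by superposition:
  point load 72 at a = 5.3: Pa²(3L − a)/(6EI) = 8933/EI
  triangular load, peak 26 at the free end: 11w₀L⁴/(120EI) = 30089/EI
  point load 96 at a = 1.32: Pa²(3L − a)/(6EI) = 849.7/EI
  δ_0 = 39871/EI
Flexibility coefficient — unit upward force at 2: δ_{22} = L³/(3EI) = 397/EI.
The prop prevents deflection at 2: R_2 = δ_0/δ_{22} = 39871/397 = 100.4 kN.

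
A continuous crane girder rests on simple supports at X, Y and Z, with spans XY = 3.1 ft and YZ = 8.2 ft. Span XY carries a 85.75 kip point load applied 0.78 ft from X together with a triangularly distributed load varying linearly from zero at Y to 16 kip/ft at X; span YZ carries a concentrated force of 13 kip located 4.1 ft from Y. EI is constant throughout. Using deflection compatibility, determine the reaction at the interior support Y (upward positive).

Insert a hinge at Y; M_Y is the redundant, and each span becomes simply supported.
End slopes at the hinge Y, treating each span as simply supported:
  span XY: point load 85.75 at a = 0.78: Pab(L + a)/(6LEI) = 32.37/EI
  span XY: triangular load, peak 16: 7w₀L³/(360EI) = 9.268/EI
  span YZ: point load 13 at a = 4.1: Pab(L + b)/(6LEI) = 54.63/EI
  relative rotation θ_0 = (41.64 + 54.63)/EI = 96.27/EI
A unit hogging moment at Y produces rotation L₁/(3EI) + L₂/(3EI) = 3.767/EI.
Slope continuity at Y: θ_0 = M_Y·3.767/EI, so M_Y = 96.27/3.767 = 25.56 kip·ft (hogging).
Span XY, ΣM about X with M_Y applied at Y: R_Y^{XY}·3.1 = 92.51 + 25.56, so R_Y^{XY} = 38.09 kip and R_X = 110.5 − 38.09 = 72.46 kip.
Span YZ, ΣM about Z: R_Y^{YZ}·8.2 = 53.3 + 25.56, so R_Y^{YZ} = 9.617 kip and R_Z = 13 − 9.617 = 3.383 kip.
R_Y = 38.09 + 9.617 = 47.7 kip.

R_Y = 47.7 kip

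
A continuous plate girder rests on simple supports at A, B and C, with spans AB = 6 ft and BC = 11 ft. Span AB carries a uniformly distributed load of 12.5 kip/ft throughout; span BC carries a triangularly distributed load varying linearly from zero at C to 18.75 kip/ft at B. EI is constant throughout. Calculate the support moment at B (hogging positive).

Release continuity at B by inserting a hinge; the redundant is the internal moment M_B. The primary structure is two simply-supported spans AB and BC.
End slopes at the hinge B, treating each span as simply supported:
  span AB: UDL 12.5: wL³/(24EI) = 112.5/EI
  span BC: triangular load, peak 18.75: w₀L³/(45EI) = 554.6/EI
  relative rotation θ_0 = (112.5 + 554.6)/EI = 667.1/EI
A unit hogging moment at B produces rotation L₁/(3EI) + L₂/(3EI) = 5.667/EI.
Compatibility: M_B·(L₁+L₂)/(3EI) = θ_0, giving M_B = 117.7 kip·ft (hogging).

M_B = 117.7 kip·ft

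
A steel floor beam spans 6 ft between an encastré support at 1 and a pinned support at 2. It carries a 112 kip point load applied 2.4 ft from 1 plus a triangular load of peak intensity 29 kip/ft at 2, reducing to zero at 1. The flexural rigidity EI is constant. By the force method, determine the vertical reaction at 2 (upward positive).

R_2 = 71.15 kip

Release the roller at 2. Primary structure: cantilever fixed at 1.
Primary-structure tip deflection at 2 by superposition:
  point load 112 at a = 2.4: Pa²(3L − a)/(6EI) = 1677/EI
  triangular load, peak 29 at the free end: 11w₀L⁴/(120EI) = 3445/EI
  δ_0 = 5123/EI
Tip deflection under a unit load at 2: L³/(3EI) = 72/EI.
Compatibility at 2: δ_0 − R_2·δ_{22} = 0, so R_2 = 5123/72 = 71.15 kip.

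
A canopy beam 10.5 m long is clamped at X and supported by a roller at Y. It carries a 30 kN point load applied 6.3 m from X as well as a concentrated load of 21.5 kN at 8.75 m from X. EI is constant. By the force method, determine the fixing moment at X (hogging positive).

Remove the prop at Y; the released (primary) structure is a cantilever built in at X.
Free-end deflection of the primary structure under the applied loading (downward +):
  point load 30 at a = 6.3: Pa²(3L − a)/(6EI) = 5001/EI
  point load 21.5 at a = 8.75: Pa²(3L − a)/(6EI) = 6241/EI
  δ_0 = 11242/EI
Flexibility coefficient — unit upward force at Y: δ_{YY} = L³/(3EI) = 385.9/EI.
The prop prevents deflection at Y: R_Y = δ_0/δ_{YY} = 11242/385.9 = 29.13 kN.
Moment equilibrium about X: M_X = Σ(load moments about X) − R_Y·L = 377.1 − 29.13×10.5 = 71.21 kN·m.

M_X = 71.21 kN·m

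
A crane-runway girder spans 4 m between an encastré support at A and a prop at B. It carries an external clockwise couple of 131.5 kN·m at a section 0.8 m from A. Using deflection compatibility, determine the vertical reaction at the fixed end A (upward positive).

R_A = -17.75 kN

Release the roller at B. Primary structure: cantilever fixed at A.
Downward deflection at the released point B due to the loads:
  clockwise couple 131.5 at a = 0.8: M₀a(2L − a)/(2EI) = 378.7/EI
Flexibility coefficient — unit upward force at B: δ_{BB} = L³/(3EI) = 21.33/EI.
Compatibility at B: δ_0 − R_B·δ_{BB} = 0, so R_B = 378.7/21.33 = 17.75 kN.
Vertical equilibrium: R_A = ΣP − R_B = 0 − 17.75 = -17.75 kN.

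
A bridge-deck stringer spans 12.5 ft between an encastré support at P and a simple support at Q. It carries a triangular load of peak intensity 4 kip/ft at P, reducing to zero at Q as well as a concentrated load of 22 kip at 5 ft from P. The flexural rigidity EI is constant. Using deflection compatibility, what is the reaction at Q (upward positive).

Remove the prop at Q; the released (primary) structure is a cantilever built in at P.
Deflection at Q on the released cantilever, summing each load's contribution:
  triangular load, peak 4 at the fixed end: w₀L⁴/(30EI) = 3255/EI
  point load 22 at a = 5: Pa²(3L − a)/(6EI) = 2979/EI
  δ_0 = 6234/EI
Flexibility coefficient — unit upward force at Q: δ_{QQ} = L³/(3EI) = 651/EI.
Compatibility at Q: δ_0 − R_Q·δ_{QQ} = 0, so R_Q = 6234/651 = 9.576 kip.

R_Q = 9.576 kip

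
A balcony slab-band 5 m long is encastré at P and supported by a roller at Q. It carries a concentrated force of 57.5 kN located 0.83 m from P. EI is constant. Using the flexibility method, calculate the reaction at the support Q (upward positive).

Choose R_Q as the redundant. The primary structure is the cantilever fixed at P.
Free-end deflection of the primary structure under the applied loading (downward +):
  point load 57.5 at a = 0.83: Pa²(3L − a)/(6EI) = 93.55/EI
Tip deflection under a unit load at Q: L³/(3EI) = 41.67/EI.
Compatibility at Q: δ_0 − R_Q·δ_{QQ} = 0, so R_Q = 93.55/41.67 = 2.245 kN.

R_Q = 2.245 kN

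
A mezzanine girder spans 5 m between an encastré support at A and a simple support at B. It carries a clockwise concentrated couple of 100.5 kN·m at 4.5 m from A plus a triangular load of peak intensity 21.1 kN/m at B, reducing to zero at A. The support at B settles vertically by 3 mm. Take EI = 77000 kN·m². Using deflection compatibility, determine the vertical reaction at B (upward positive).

Take the reaction at B as the redundant and release it; the primary structure is a cantilever fixed at A.
Primary-structure tip deflection at B by superposition:
  clockwise couple 100.5 at a = 4.5: M₀a(2L − a)/(2EI) = 1244/EI
  triangular load, peak 21.1 at the free end: 11w₀L⁴/(120EI) = 1209/EI
  δ_0 = 2453/EI
Flexibility coefficient — unit upward force at B: δ_{BB} = L³/(3EI) = 41.67/EI.
With EI = 77000 kN·m²: δ_0 = 0.031851 m and δ_{BB} = 0.000541 m/kN.
Compatibility — the beam at B must follow the support down by 0.003 m: δ_0 − R_B·δ_{BB} = 0.003, so R_B = (0.031851 − 0.003)/0.000541 = 53.32 kN.

R_B = 53.32 kN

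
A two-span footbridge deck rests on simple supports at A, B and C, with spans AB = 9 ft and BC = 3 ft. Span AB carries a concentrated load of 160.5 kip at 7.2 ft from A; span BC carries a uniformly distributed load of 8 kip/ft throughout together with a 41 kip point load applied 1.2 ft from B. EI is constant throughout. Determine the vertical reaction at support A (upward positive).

R_A = 13.86 kip

Release continuity at B by inserting a hinge; the redundant is the internal moment M_B. The primary structure is two simply-supported spans AB and BC.
End slopes at the hinge B, treating each span as simply supported:
  span AB: point load 160.5 at a = 7.2: Pab(L + a)/(6LEI) = 624/EI
  span BC: UDL 8: wL³/(24EI) = 9/EI
  span BC: point load 41 at a = 1.2: Pab(L + b)/(6LEI) = 23.62/EI
  relative rotation θ_0 = (624 + 32.62)/EI = 656.6/EI
A unit hogging moment at B produces rotation L₁/(3EI) + L₂/(3EI) = 4/EI.
Slope continuity at B: θ_0 = M_B·4/EI, so M_B = 656.6/4 = 164.2 kip·ft (hogging).
Span AB, ΣM about A with M_B applied at B: R_B^{AB}·9 = 1156 + 164.2, so R_B^{AB} = 146.6 kip and R_A = 160.5 − 146.6 = 13.86 kip.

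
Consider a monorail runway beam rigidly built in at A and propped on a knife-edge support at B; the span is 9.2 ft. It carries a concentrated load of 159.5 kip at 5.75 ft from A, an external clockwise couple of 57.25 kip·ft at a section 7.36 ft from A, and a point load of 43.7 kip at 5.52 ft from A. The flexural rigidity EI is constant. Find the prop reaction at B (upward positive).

Take the reaction at B as the redundant and release it; the primary structure is a cantilever fixed at A.
Free-end deflection of the primary structure under the applied loading (downward +):
  point load 159.5 at a = 5.75: Pa²(3L − a)/(6EI) = 19204/EI
  clockwise couple 57.25 at a = 7.36: M₀a(2L − a)/(2EI) = 2326/EI
  point load 43.7 at a = 5.52: Pa²(3L − a)/(6EI) = 4900/EI
  δ_0 = 26430/EI
Tip deflection under a unit load at B: L³/(3EI) = 259.6/EI.
The prop prevents deflection at B: R_B = δ_0/δ_{BB} = 26430/259.6 = 101.8 kip.

R_B = 101.8 kip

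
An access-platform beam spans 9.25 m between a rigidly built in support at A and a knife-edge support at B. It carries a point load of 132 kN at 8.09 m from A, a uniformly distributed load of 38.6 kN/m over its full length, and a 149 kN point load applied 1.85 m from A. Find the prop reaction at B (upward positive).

Take the reaction at B as the redundant and release it; the primary structure is a cantilever fixed at A.
Deflection at B on the released cantilever, summing each load's contribution:
  point load 132 at a = 8.09: Pa²(3L − a)/(6EI) = 28308/EI
  UDL 38.6: wL⁴/(8EI) = 35324/EI
  point load 149 at a = 1.85: Pa²(3L − a)/(6EI) = 2201/EI
  δ_0 = 65832/EI
Tip deflection under a unit load at B: L³/(3EI) = 263.8/EI.
The prop prevents deflection at B: R_B = δ_0/δ_{BB} = 65832/263.8 = 249.5 kN.

R_B = 249.5 kN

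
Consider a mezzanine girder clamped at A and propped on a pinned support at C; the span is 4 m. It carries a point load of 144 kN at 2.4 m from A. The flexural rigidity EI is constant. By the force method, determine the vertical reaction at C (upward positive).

Release the roller at C. Primary structure: cantilever fixed at A.
Primary-structure tip deflection at C by superposition:
  point load 144 at a = 2.4: Pa²(3L − a)/(6EI) = 1327/EI
Tip deflection under a unit load at C: L³/(3EI) = 21.33/EI.
The prop prevents deflection at C: R_C = δ_0/δ_{CC} = 1327/21.33 = 62.21 kN.

R_C = 62.21 kN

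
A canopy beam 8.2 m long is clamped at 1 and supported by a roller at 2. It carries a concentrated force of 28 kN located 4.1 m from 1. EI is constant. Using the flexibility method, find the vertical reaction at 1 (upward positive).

R_1 = 19.25 kN

Release the roller at 2. Primary structure: cantilever fixed at 1.
Deflection at 2 on the released cantilever, summing each load's contribution:
  point load 28 at a = 4.1: Pa²(3L − a)/(6EI) = 1608/EI
Tip deflection under a unit load at 2: L³/(3EI) = 183.8/EI.
The prop prevents deflection at 2: R_2 = δ_0/δ_{22} = 1608/183.8 = 8.75 kN.
Vertical equilibrium: R_1 = ΣP − R_2 = 28 − 8.75 = 19.25 kN.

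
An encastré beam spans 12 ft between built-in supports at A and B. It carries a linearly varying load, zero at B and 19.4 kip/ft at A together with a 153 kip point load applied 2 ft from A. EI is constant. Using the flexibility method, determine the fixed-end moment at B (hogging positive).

Take the two fixed-end moments M_A, M_B as redundants; the released structure is the simple span AB.
Simple-span end rotations at A and B under the given loads:
  at A: triangular load, peak 19.4: w₀L³/(45EI) = 745/EI
  at B: triangular load, peak 19.4: 7w₀L³/(360EI) = 651.8/EI
  at A: point load 153 at a = 2: Pab(L + b)/(6LEI) = 935/EI
  at B: point load 153 at a = 2: Pab(L + a)/(6LEI) = 595/EI
  θ_A0 = 1680/EI,  θ_B0 = 1247/EI
Flexibility coefficients: a unit moment at one end gives L/(3EI) there and L/(6EI) at the far end, so f₁₁ = f₂₂ = 4/EI and f₁₂ = f₂₁ = 2/EI.
Compatibility — zero rotation at each built-in end:
  4 M_A + 2 M_B = 1680
  2 M_A + 4 M_B = 1247
Solving the pair gives M_A = 352.2 kip·ft and M_B = 135.6 kip·ft (hogging).

M_B = 135.6 kip·ft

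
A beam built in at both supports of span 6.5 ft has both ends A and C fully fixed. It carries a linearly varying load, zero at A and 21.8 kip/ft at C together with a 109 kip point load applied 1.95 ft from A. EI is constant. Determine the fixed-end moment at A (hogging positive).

Take the two fixed-end moments M_A, M_C as redundants; the released structure is the simple span AC.
Simple-span end rotations at A and C under the given loads:
  at A: triangular load, peak 21.8: 7w₀L³/(360EI) = 116.4/EI
  at C: triangular load, peak 21.8: w₀L³/(45EI) = 133/EI
  at A: point load 109 at a = 1.95: Pab(L + b)/(6LEI) = 274/EI
  at C: point load 109 at a = 1.95: Pab(L + a)/(6LEI) = 209.5/EI
  θ_A0 = 390.4/EI,  θ_C0 = 342.6/EI
Flexibility coefficients: a unit moment at one end gives L/(3EI) there and L/(6EI) at the far end, so f₁₁ = f₂₂ = 2.167/EI and f₁₂ = f₂₁ = 1.083/EI.
Compatibility — zero rotation at each built-in end:
  2.167 M_A + 1.083 M_C = 390.4
  1.083 M_A + 2.167 M_C = 342.6
Solving the pair gives M_A = 134.9 kip·ft and M_C = 90.69 kip·ft (hogging).

M_A = 134.9 kip·ft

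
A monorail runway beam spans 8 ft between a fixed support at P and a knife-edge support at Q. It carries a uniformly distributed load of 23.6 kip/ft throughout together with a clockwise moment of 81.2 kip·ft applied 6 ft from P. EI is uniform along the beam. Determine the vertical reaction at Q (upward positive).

Choose R_Q as the redundant. The primary structure is the cantilever fixed at P.
Downward deflection at the released point Q due to the loads:
  UDL 23.6: wL⁴/(8EI) = 12083/EI
  clockwise couple 81.2 at a = 6: M₀a(2L − a)/(2EI) = 2436/EI
  δ_0 = 14519/EI
Flexibility coefficient — unit upward force at Q: δ_{QQ} = L³/(3EI) = 170.7/EI.
Compatibility at Q: δ_0 − R_Q·δ_{QQ} = 0, so R_Q = 14519/170.7 = 85.07 kip.

R_Q = 85.07 kip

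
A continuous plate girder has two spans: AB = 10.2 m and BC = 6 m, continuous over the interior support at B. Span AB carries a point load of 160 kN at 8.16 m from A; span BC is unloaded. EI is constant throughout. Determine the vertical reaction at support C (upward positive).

Release continuity at B by inserting a hinge; the redundant is the internal moment M_B. The primary structure is two simply-supported spans AB and BC.
End slopes at the hinge B, treating each span as simply supported:
  span AB: point load 160 at a = 8.16: Pab(L + a)/(6LEI) = 799/EI
  relative rotation θ_0 = (799 + 0)/EI = 799/EI
A unit hogging moment at B produces rotation L₁/(3EI) + L₂/(3EI) = 5.4/EI.
Slope continuity at B: θ_0 = M_B·5.4/EI, so M_B = 799/5.4 = 148 kN·m (hogging).
Span BC, ΣM about C: R_B^{BC}·6 = 0 + 148, so R_B^{BC} = 24.66 kN and R_C = 0 − 24.66 = -24.66 kN.

R_C = -24.66 kN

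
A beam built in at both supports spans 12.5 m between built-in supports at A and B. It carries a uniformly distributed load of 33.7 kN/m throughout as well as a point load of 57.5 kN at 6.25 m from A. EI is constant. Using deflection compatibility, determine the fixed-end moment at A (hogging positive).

M_A = 528.6 kN·m

Release both end moments; the primary structure is a simply-supported span AB with redundants M_A and M_B.
Simple-span end rotations at A and B under the given loads:
  at A: UDL 33.7: wL³/(24EI) = 2743/EI
  at B: UDL 33.7: wL³/(24EI) = 2743/EI
  at A: point load 57.5 at a = 6.25: Pab(L + b)/(6LEI) = 561.5/EI
  at B: point load 57.5 at a = 6.25: Pab(L + a)/(6LEI) = 561.5/EI
  θ_A0 = 3304/EI,  θ_B0 = 3304/EI
Flexibility coefficients: a unit moment at one end gives L/(3EI) there and L/(6EI) at the far end, so f₁₁ = f₂₂ = 4.167/EI and f₁₂ = f₂₁ = 2.083/EI.
Compatibility — zero rotation at each built-in end:
  4.167 M_A + 2.083 M_B = 3304
  2.083 M_A + 4.167 M_B = 3304
Solving the pair gives M_A = 528.6 kN·m and M_B = 528.6 kN·m (hogging).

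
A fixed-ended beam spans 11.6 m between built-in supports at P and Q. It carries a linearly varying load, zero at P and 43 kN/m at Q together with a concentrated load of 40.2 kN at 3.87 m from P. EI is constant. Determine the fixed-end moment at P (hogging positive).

Take the two fixed-end moments M_P, M_Q as redundants; the released structure is the simple span PQ.
Simple-span end rotations at P and Q under the given loads:
  at P: triangular load, peak 43: 7w₀L³/(360EI) = 1305/EI
  at Q: triangular load, peak 43: w₀L³/(45EI) = 1492/EI
  at P: point load 40.2 at a = 3.87: Pab(L + b)/(6LEI) = 334/EI
  at Q: point load 40.2 at a = 3.87: Pab(L + a)/(6LEI) = 267.3/EI
  θ_P0 = 1639/EI,  θ_Q0 = 1759/EI
Flexibility coefficients: a unit moment at one end gives L/(3EI) there and L/(6EI) at the far end, so f₁₁ = f₂₂ = 3.867/EI and f₁₂ = f₂₁ = 1.933/EI.
Compatibility — zero rotation at each built-in end:
  3.867 M_P + 1.933 M_Q = 1639
  1.933 M_P + 3.867 M_Q = 1759
Solving the pair gives M_P = 262 kN·m and M_Q = 323.9 kN·m (hogging).

M_P = 262 kN·m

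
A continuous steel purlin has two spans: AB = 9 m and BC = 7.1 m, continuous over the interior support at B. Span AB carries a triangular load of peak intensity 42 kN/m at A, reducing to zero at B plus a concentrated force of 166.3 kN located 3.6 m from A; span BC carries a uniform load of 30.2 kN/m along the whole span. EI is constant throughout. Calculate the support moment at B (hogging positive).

M_B = 335.4 kN·m

Release continuity at B by inserting a hinge; the redundant is the internal moment M_B. The primary structure is two simply-supported spans AB and BC.
Discontinuity in slope at B on the released structure — sum the simple-span end rotations:
  span AB: triangular load, peak 42: 7w₀L³/(360EI) = 595.4/EI
  span AB: point load 166.3 at a = 3.6: Pab(L + a)/(6LEI) = 754.3/EI
  span BC: UDL 30.2: wL³/(24EI) = 450.4/EI
  relative rotation θ_0 = (1350 + 450.4)/EI = 1800/EI
A unit hogging moment at B produces rotation L₁/(3EI) + L₂/(3EI) = 5.367/EI.
Compatibility: M_B·(L₁+L₂)/(3EI) = θ_0, giving M_B = 335.4 kN·m (hogging).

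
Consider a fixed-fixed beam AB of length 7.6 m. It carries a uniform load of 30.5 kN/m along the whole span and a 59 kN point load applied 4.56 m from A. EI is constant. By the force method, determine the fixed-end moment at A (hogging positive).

M_A = 189.9 kN·m

Take the two fixed-end moments M_A, M_B as redundants; the released structure is the simple span AB.
End rotations of the released simple span under the applied load (×1/EI):
  at A: UDL 30.5: wL³/(24EI) = 557.9/EI
  at B: UDL 30.5: wL³/(24EI) = 557.9/EI
  at A: point load 59 at a = 4.56: Pab(L + b)/(6LEI) = 190.8/EI
  at B: point load 59 at a = 4.56: Pab(L + a)/(6LEI) = 218.1/EI
  θ_A0 = 748.7/EI,  θ_B0 = 776/EI
Flexibility coefficients: a unit moment at one end gives L/(3EI) there and L/(6EI) at the far end, so f₁₁ = f₂₂ = 2.533/EI and f₁₂ = f₂₁ = 1.267/EI.
Compatibility — zero rotation at each built-in end:
  2.533 M_A + 1.267 M_B = 748.7
  1.267 M_A + 2.533 M_B = 776
Solving the pair gives M_A = 189.9 kN·m and M_B = 211.4 kN·m (hogging).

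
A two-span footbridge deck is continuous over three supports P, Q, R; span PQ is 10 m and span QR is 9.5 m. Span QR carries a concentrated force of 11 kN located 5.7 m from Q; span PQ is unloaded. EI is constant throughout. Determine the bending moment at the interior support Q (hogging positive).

Release continuity at Q by inserting a hinge; the redundant is the internal moment M_Q. The primary structure is two simply-supported spans PQ and QR.
Discontinuity in slope at Q on the released structure — sum the simple-span end rotations:
  span QR: point load 11 at a = 5.7: Pab(L + b)/(6LEI) = 55.59/EI
  relative rotation θ_0 = (0 + 55.59)/EI = 55.59/EI
A unit hogging moment at Q produces rotation L₁/(3EI) + L₂/(3EI) = 6.5/EI.
Slope continuity at Q: θ_0 = M_Q·6.5/EI, so M_Q = 55.59/6.5 = 8.553 kN·m (hogging).

M_Q = 8.553 kN·m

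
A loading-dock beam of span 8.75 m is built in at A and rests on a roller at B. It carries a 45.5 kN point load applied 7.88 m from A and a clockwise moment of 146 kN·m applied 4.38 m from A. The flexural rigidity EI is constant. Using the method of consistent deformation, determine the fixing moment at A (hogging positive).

M_A = 1.222 kN·m

Take the reaction at B as the redundant and release it; the primary structure is a cantilever fixed at A.
Primary-structure tip deflection at B by superposition:
  point load 45.5 at a = 7.88: Pa²(3L − a)/(6EI) = 8650/EI
  clockwise couple 146 at a = 4.38: M₀a(2L − a)/(2EI) = 4195/EI
  δ_0 = 12845/EI
Flexibility coefficient — unit upward force at B: δ_{BB} = L³/(3EI) = 223.3/EI.
Compatibility at B: δ_0 − R_B·δ_{BB} = 0, so R_B = 12845/223.3 = 57.52 kN.
Moment equilibrium about A: M_A = Σ(load moments about A) − R_B·L = 504.5 − 57.52×8.75 = 1.222 kN·m.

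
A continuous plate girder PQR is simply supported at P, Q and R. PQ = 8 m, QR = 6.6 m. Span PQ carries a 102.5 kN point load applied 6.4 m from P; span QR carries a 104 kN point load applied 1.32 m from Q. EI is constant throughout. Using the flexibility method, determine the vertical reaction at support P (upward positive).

R_P = 6.827 kN

Insert a hinge at Q; M_Q is the redundant, and each span becomes simply supported.
End slopes at the hinge Q, treating each span as simply supported:
  span PQ: point load 102.5 at a = 6.4: Pab(L + a)/(6LEI) = 314.9/EI
  span QR: point load 104 at a = 1.32: Pab(L + b)/(6LEI) = 217.5/EI
  relative rotation θ_0 = (314.9 + 217.5)/EI = 532.3/EI
A unit hogging moment at Q produces rotation L₁/(3EI) + L₂/(3EI) = 4.867/EI.
Slope continuity at Q: θ_0 = M_Q·4.867/EI, so M_Q = 532.3/4.867 = 109.4 kN·m (hogging).
Span PQ, ΣM about P with M_Q applied at Q: R_Q^{PQ}·8 = 656 + 109.4, so R_Q^{PQ} = 95.67 kN and R_P = 102.5 − 95.67 = 6.827 kN.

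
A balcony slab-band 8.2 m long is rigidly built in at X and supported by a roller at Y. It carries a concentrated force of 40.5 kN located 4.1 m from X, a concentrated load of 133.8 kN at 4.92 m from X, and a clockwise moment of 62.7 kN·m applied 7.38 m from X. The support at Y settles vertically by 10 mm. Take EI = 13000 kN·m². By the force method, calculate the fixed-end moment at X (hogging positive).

M_X = 222 kN·m

Choose R_Y as the redundant. The primary structure is the cantilever fixed at X.
Downward deflection at the released point Y due to the loads:
  point load 40.5 at a = 4.1: Pa²(3L − a)/(6EI) = 2326/EI
  point load 133.8 at a = 4.92: Pa²(3L − a)/(6EI) = 10623/EI
  clockwise couple 62.7 at a = 7.38: M₀a(2L − a)/(2EI) = 2087/EI
  δ_0 = 15036/EI
Tip deflection under a unit load at Y: L³/(3EI) = 183.8/EI.
With EI = 13000 kN·m²: δ_0 = 1.1566 m and δ_{YY} = 0.014138 m/kN.
Compatibility — the beam at Y must follow the support down by 0.01 m: δ_0 − R_Y·δ_{YY} = 0.01, so R_Y = (1.1566 − 0.01)/0.014138 = 81.11 kN.
Moment equilibrium about X: M_X = Σ(load moments about X) − R_Y·L = 887 − 81.11×8.2 = 222 kN·m.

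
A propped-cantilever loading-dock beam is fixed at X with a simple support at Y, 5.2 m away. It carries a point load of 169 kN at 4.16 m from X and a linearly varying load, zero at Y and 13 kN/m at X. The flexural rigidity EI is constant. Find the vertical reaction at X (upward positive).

Choose R_Y as the redundant. The primary structure is the cantilever fixed at X.
Primary-structure tip deflection at Y by superposition:
  point load 169 at a = 4.16: Pa²(3L − a)/(6EI) = 5576/EI
  triangular load, peak 13 at the fixed end: w₀L⁴/(30EI) = 316.8/EI
  δ_0 = 5893/EI
Flexibility coefficient — unit upward force at Y: δ_{YY} = L³/(3EI) = 46.87/EI.
The prop prevents deflection at Y: R_Y = δ_0/δ_{YY} = 5893/46.87 = 125.7 kN.
Vertical equilibrium: R_X = ΣP − R_Y = 202.8 − 125.7 = 77.06 kN.

R_X = 77.06 kN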